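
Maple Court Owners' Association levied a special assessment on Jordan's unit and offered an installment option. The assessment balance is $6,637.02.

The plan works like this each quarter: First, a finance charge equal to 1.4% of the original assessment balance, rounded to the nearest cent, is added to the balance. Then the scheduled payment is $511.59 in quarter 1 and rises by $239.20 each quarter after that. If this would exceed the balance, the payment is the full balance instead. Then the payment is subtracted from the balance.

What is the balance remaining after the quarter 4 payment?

$3,527.14

Quarter 1: $6,637.02 +$92.92 interest = $6,729.94; pay $511.59 → $6,218.35
Quarter 2: $6,218.35 +$92.92 interest = $6,311.27; pay $750.79 → $5,560.48
Quarter 3: $5,560.48 +$92.92 interest = $5,653.40; pay $989.99 → $4,663.41
Quarter 4: $4,663.41 +$92.92 interest = $4,756.33; pay $1,229.19 → $3,527.14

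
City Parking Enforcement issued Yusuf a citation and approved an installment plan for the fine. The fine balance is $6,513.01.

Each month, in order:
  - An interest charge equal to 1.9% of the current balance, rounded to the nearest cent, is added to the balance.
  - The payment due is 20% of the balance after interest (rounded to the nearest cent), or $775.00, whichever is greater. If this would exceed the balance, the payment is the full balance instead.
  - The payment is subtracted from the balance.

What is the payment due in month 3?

$882.09

Month 1: $6,513.01 +$123.75 interest = $6,636.76; pay $1,327.35 → $5,309.41
Month 2: $5,309.41 +$100.88 interest = $5,410.29; pay $1,082.06 → $4,328.23
Month 3: $4,328.23 +$82.24 interest = $4,410.47; pay $882.09 → $3,528.38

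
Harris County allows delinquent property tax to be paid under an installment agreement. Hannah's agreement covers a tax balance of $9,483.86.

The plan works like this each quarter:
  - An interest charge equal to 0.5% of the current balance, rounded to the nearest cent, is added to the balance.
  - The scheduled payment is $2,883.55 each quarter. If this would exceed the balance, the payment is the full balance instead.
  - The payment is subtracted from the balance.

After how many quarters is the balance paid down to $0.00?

4

Quarter 1: opening $9,483.86; interest $47.42 → $9,531.28; payment $2,883.55; balance $6,647.73
Quarter 2: opening $6,647.73; interest $33.24 → $6,680.97; payment $2,883.55; balance $3,797.42
Quarter 3: opening $3,797.42; interest $18.99 → $3,816.41; payment $2,883.55; balance $932.86
Quarter 4: opening $932.86; interest $4.66 → $937.52; payment $937.52; balance $0.00
Balance reaches $0.00 in quarter 4.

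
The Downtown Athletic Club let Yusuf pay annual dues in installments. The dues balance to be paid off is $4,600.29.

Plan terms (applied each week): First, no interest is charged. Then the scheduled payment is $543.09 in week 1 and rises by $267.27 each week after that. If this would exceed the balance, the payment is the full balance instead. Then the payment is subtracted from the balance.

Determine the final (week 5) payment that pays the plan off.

Week 1: $4,600.29 − $543.09 → $4,057.20
Week 2: $4,057.20 − $810.36 → $3,246.84
Week 3: $3,246.84 − $1,077.63 → $2,169.21
Week 4: $2,169.21 − $1,344.90 → $824.31
Week 5: $824.31 − $824.31 → $0.00

$824.31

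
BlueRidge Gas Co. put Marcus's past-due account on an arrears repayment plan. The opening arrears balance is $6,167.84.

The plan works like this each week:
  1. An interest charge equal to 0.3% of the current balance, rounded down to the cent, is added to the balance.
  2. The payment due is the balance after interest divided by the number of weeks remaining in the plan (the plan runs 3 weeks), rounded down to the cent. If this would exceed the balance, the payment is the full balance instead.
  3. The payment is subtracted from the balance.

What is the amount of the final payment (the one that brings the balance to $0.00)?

# | Opening | Interest | Payment | End bal
1 | $6,167.84 | $18.50 | $2,062.11 | $4,124.23
2 | $4,124.23 | $12.37 | $2,068.30 | $2,068.30
3 | $2,068.30 | $6.20 | $2,074.50 | $0.00

$2,074.50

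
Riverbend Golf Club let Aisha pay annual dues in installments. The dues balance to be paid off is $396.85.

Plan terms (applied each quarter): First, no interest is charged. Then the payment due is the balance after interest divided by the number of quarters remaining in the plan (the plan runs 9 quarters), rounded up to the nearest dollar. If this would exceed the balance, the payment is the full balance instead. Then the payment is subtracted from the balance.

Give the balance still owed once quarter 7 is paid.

$87.85

# | Opening | Payment | End bal
1 | $396.85 | $45.00 | $351.85
2 | $351.85 | $44.00 | $307.85
3 | $307.85 | $44.00 | $263.85
4 | $263.85 | $44.00 | $219.85
5 | $219.85 | $44.00 | $175.85
6 | $175.85 | $44.00 | $131.85
7 | $131.85 | $44.00 | $87.85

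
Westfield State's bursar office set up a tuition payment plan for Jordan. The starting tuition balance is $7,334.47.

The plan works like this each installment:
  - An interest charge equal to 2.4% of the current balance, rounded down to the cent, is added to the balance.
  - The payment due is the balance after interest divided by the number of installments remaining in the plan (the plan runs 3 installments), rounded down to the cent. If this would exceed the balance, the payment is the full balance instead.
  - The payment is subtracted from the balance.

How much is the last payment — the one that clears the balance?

$2,625.10

# | Opening | Interest | Payment | End bal
1 | $7,334.47 | $176.02 | $2,503.49 | $5,007.00
2 | $5,007.00 | $120.16 | $2,563.58 | $2,563.58
3 | $2,563.58 | $61.52 | $2,625.10 | $0.00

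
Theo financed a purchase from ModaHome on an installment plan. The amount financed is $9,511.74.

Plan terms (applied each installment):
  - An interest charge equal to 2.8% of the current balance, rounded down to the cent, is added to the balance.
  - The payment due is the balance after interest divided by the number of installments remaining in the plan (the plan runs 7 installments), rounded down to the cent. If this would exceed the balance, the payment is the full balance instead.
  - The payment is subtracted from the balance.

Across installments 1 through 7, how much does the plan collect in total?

Installment 1: $9,511.74 +$266.32 interest = $9,778.06; pay $1,396.86 → $8,381.20
Installment 2: $8,381.20 +$234.67 interest = $8,615.87; pay $1,435.97 → $7,179.90
Installment 3: $7,179.90 +$201.03 interest = $7,380.93; pay $1,476.18 → $5,904.75
Installment 4: $5,904.75 +$165.33 interest = $6,070.08; pay $1,517.52 → $4,552.56
Installment 5: $4,552.56 +$127.47 interest = $4,680.03; pay $1,560.01 → $3,120.02
Installment 6: $3,120.02 +$87.36 interest = $3,207.38; pay $1,603.69 → $1,603.69
Installment 7: $1,603.69 +$44.90 interest = $1,648.59; pay $1,648.59 → $0.00
Total paid: $10,638.82

$10,638.82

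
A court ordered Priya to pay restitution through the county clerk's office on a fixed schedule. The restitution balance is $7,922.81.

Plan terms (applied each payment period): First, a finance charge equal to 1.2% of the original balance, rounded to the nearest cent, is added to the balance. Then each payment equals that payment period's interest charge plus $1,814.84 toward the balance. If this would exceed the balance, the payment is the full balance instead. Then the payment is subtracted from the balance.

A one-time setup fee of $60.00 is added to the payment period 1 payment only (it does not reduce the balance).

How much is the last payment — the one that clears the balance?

Payment period 1: $7,922.81 +$95.07 interest = $8,017.88; pay $1,909.91 (+ $60.00 fee) → $6,107.97
Payment period 2: $6,107.97 +$95.07 interest = $6,203.04; pay $1,909.91 → $4,293.13
Payment period 3: $4,293.13 +$95.07 interest = $4,388.20; pay $1,909.91 → $2,478.29
Payment period 4: $2,478.29 +$95.07 interest = $2,573.36; pay $1,909.91 → $663.45
Payment period 5: $663.45 +$95.07 interest = $758.52; pay $758.52 → $0.00

$758.52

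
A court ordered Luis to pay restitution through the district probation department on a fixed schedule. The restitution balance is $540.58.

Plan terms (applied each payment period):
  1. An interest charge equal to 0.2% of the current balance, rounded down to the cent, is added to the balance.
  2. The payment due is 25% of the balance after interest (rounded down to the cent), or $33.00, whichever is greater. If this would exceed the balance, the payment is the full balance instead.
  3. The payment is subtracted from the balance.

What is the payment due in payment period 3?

$76.47

Payment period 1: opening $540.58; interest $1.08 → $541.66; payment $135.41; balance $406.25
Payment period 2: opening $406.25; interest $0.81 → $407.06; payment $101.76; balance $305.30
Payment period 3: opening $305.30; interest $0.61 → $305.91; payment $76.47; balance $229.44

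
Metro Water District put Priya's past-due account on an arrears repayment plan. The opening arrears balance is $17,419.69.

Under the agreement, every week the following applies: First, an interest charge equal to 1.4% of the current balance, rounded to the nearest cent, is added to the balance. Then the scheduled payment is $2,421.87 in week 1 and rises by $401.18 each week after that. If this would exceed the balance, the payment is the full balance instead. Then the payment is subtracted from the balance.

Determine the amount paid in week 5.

$4,026.59

Week 1: opening $17,419.69; interest $243.88 → $17,663.57; payment $2,421.87; balance $15,241.70
Week 2: opening $15,241.70; interest $213.38 → $15,455.08; payment $2,823.05; balance $12,632.03
Week 3: opening $12,632.03; interest $176.85 → $12,808.88; payment $3,224.23; balance $9,584.65
Week 4: opening $9,584.65; interest $134.19 → $9,718.84; payment $3,625.41; balance $6,093.43
Week 5: opening $6,093.43; interest $85.31 → $6,178.74; payment $4,026.59; balance $2,152.15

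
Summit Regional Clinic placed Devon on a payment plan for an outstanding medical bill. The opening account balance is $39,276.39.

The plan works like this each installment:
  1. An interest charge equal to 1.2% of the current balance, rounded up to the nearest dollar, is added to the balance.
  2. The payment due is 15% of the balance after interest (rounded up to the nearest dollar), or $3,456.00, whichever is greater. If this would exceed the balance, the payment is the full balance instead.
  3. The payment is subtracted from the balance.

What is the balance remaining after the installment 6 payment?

# | Opening | Interest | Payment | End bal
1 | $39,276.39 | $472.00 | $5,963.00 | $33,785.39
2 | $33,785.39 | $406.00 | $5,129.00 | $29,062.39
3 | $29,062.39 | $349.00 | $4,412.00 | $24,999.39
4 | $24,999.39 | $300.00 | $3,795.00 | $21,504.39
5 | $21,504.39 | $259.00 | $3,456.00 | $18,307.39
6 | $18,307.39 | $220.00 | $3,456.00 | $15,071.39

$15,071.39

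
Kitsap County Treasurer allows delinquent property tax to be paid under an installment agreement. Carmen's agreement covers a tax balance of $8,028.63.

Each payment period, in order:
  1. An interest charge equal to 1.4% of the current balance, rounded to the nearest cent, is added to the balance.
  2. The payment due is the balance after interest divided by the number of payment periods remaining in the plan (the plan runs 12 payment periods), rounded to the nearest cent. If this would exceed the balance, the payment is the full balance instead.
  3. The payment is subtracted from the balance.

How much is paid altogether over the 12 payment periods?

Payment period 1: opening $8,028.63; interest $112.40 → $8,141.03; payment $678.42; balance $7,462.61
Payment period 2: opening $7,462.61; interest $104.48 → $7,567.09; payment $687.92; balance $6,879.17
Payment period 3: opening $6,879.17; interest $96.31 → $6,975.48; payment $697.55; balance $6,277.93
Payment period 4: opening $6,277.93; interest $87.89 → $6,365.82; payment $707.31; balance $5,658.51
Payment period 5: opening $5,658.51; interest $79.22 → $5,737.73; payment $717.22; balance $5,020.51
Payment period 6: opening $5,020.51; interest $70.29 → $5,090.80; payment $727.26; balance $4,363.54
Payment period 7: opening $4,363.54; interest $61.09 → $4,424.63; payment $737.44; balance $3,687.19
Payment period 8: opening $3,687.19; interest $51.62 → $3,738.81; payment $747.76; balance $2,991.05
Payment period 9: opening $2,991.05; interest $41.87 → $3,032.92; payment $758.23; balance $2,274.69
Payment period 10: opening $2,274.69; interest $31.85 → $2,306.54; payment $768.85; balance $1,537.69
Payment period 11: opening $1,537.69; interest $21.53 → $1,559.22; payment $779.61; balance $779.61
Payment period 12: opening $779.61; interest $10.91 → $790.52; payment $790.52; balance $0.00
Total paid: $8,798.09

$8,798.09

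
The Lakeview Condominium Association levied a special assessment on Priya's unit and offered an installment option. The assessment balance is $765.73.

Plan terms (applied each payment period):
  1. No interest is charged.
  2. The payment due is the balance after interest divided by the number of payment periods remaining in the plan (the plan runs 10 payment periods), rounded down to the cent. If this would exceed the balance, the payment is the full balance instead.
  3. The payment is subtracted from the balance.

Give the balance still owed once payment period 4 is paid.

$459.45

Payment period 1: $765.73 − $76.57 → $689.16
Payment period 2: $689.16 − $76.57 → $612.59
Payment period 3: $612.59 − $76.57 → $536.02
Payment period 4: $536.02 − $76.57 → $459.45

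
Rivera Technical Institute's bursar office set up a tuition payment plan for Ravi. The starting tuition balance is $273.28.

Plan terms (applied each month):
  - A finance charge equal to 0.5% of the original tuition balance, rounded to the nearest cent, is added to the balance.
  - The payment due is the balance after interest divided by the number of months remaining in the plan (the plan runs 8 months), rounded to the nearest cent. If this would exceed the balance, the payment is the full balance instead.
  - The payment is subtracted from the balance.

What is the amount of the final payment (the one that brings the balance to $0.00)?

Month 1: $273.28 +$1.37 interest = $274.65; pay $34.33 → $240.32
Month 2: $240.32 +$1.37 interest = $241.69; pay $34.53 → $207.16
Month 3: $207.16 +$1.37 interest = $208.53; pay $34.76 → $173.77
Month 4: $173.77 +$1.37 interest = $175.14; pay $35.03 → $140.11
Month 5: $140.11 +$1.37 interest = $141.48; pay $35.37 → $106.11
Month 6: $106.11 +$1.37 interest = $107.48; pay $35.83 → $71.65
Month 7: $71.65 +$1.37 interest = $73.02; pay $36.51 → $36.51
Month 8: $36.51 +$1.37 interest = $37.88; pay $37.88 → $0.00

$37.88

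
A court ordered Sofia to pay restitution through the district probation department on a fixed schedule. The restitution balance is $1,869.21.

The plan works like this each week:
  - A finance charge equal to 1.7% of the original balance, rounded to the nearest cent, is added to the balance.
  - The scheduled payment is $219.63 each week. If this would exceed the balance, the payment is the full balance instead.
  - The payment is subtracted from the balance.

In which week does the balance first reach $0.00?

Week 1: opening $1,869.21; interest $31.78 → $1,900.99; payment $219.63; balance $1,681.36
Week 2: opening $1,681.36; interest $31.78 → $1,713.14; payment $219.63; balance $1,493.51
Week 3: opening $1,493.51; interest $31.78 → $1,525.29; payment $219.63; balance $1,305.66
Week 4: opening $1,305.66; interest $31.78 → $1,337.44; payment $219.63; balance $1,117.81
Week 5: opening $1,117.81; interest $31.78 → $1,149.59; payment $219.63; balance $929.96
Week 6: opening $929.96; interest $31.78 → $961.74; payment $219.63; balance $742.11
Week 7: opening $742.11; interest $31.78 → $773.89; payment $219.63; balance $554.26
Week 8: opening $554.26; interest $31.78 → $586.04; payment $219.63; balance $366.41
Week 9: opening $366.41; interest $31.78 → $398.19; payment $219.63; balance $178.56
Week 10: opening $178.56; interest $31.78 → $210.34; payment $210.34; balance $0.00
Balance reaches $0.00 in week 10.

10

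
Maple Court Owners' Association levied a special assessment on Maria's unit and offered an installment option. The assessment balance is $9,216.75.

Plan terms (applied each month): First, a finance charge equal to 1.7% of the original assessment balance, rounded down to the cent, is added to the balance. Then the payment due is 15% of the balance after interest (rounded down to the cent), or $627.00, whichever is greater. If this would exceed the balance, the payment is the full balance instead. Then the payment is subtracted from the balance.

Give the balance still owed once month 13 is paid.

Month 1: opening $9,216.75; interest $156.68 → $9,373.43; payment $1,406.01; balance $7,967.42
Month 2: opening $7,967.42; interest $156.68 → $8,124.10; payment $1,218.61; balance $6,905.49
Month 3: opening $6,905.49; interest $156.68 → $7,062.17; payment $1,059.32; balance $6,002.85
Month 4: opening $6,002.85; interest $156.68 → $6,159.53; payment $923.92; balance $5,235.61
Month 5: opening $5,235.61; interest $156.68 → $5,392.29; payment $808.84; balance $4,583.45
Month 6: opening $4,583.45; interest $156.68 → $4,740.13; payment $711.01; balance $4,029.12
Month 7: opening $4,029.12; interest $156.68 → $4,185.80; payment $627.87; balance $3,557.93
Month 8: opening $3,557.93; interest $156.68 → $3,714.61; payment $627.00; balance $3,087.61
Month 9: opening $3,087.61; interest $156.68 → $3,244.29; payment $627.00; balance $2,617.29
Month 10: opening $2,617.29; interest $156.68 → $2,773.97; payment $627.00; balance $2,146.97
Month 11: opening $2,146.97; interest $156.68 → $2,303.65; payment $627.00; balance $1,676.65
Month 12: opening $1,676.65; interest $156.68 → $1,833.33; payment $627.00; balance $1,206.33
Month 13: opening $1,206.33; interest $156.68 → $1,363.01; payment $627.00; balance $736.01

$736.01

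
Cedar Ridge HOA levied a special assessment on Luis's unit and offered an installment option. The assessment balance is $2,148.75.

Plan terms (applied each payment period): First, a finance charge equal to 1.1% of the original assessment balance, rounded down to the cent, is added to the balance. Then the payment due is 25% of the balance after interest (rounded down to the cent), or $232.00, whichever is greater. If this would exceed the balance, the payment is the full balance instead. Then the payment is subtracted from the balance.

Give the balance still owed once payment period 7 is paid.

$103.23

Payment period 1: opening $2,148.75; interest $23.63 → $2,172.38; payment $543.09; balance $1,629.29
Payment period 2: opening $1,629.29; interest $23.63 → $1,652.92; payment $413.23; balance $1,239.69
Payment period 3: opening $1,239.69; interest $23.63 → $1,263.32; payment $315.83; balance $947.49
Payment period 4: opening $947.49; interest $23.63 → $971.12; payment $242.78; balance $728.34
Payment period 5: opening $728.34; interest $23.63 → $751.97; payment $232.00; balance $519.97
Payment period 6: opening $519.97; interest $23.63 → $543.60; payment $232.00; balance $311.60
Payment period 7: opening $311.60; interest $23.63 → $335.23; payment $232.00; balance $103.23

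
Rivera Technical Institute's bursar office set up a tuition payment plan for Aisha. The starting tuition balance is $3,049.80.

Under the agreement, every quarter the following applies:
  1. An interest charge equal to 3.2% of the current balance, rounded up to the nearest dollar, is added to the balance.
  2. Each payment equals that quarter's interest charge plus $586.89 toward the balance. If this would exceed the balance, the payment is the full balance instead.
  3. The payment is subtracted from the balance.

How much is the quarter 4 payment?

Quarter 1: opening $3,049.80; interest $98.00 → $3,147.80; payment $684.89; balance $2,462.91
Quarter 2: opening $2,462.91; interest $79.00 → $2,541.91; payment $665.89; balance $1,876.02
Quarter 3: opening $1,876.02; interest $61.00 → $1,937.02; payment $647.89; balance $1,289.13
Quarter 4: opening $1,289.13; interest $42.00 → $1,331.13; payment $628.89; balance $702.24

$628.89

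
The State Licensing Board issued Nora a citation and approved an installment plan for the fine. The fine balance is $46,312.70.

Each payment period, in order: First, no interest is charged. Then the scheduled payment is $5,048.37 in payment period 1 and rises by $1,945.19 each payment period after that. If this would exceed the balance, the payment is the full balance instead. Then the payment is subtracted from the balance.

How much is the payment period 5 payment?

$12,829.13

Payment period 1: opening $46,312.70; payment $5,048.37; balance $41,264.33
Payment period 2: opening $41,264.33; payment $6,993.56; balance $34,270.77
Payment period 3: opening $34,270.77; payment $8,938.75; balance $25,332.02
Payment period 4: opening $25,332.02; payment $10,883.94; balance $14,448.08
Payment period 5: opening $14,448.08; payment $12,829.13; balance $1,618.95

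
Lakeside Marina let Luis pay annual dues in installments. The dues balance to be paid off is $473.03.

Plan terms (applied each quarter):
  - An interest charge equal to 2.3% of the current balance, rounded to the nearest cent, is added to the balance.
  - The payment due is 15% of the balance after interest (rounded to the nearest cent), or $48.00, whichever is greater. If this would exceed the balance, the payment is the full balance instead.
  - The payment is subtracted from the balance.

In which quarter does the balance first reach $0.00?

Quarter 1: $473.03 +$10.88 interest = $483.91; pay $72.59 → $411.32
Quarter 2: $411.32 +$9.46 interest = $420.78; pay $63.12 → $357.66
Quarter 3: $357.66 +$8.23 interest = $365.89; pay $54.88 → $311.01
Quarter 4: $311.01 +$7.15 interest = $318.16; pay $48.00 → $270.16
Quarter 5: $270.16 +$6.21 interest = $276.37; pay $48.00 → $228.37
Quarter 6: $228.37 +$5.25 interest = $233.62; pay $48.00 → $185.62
Quarter 7: $185.62 +$4.27 interest = $189.89; pay $48.00 → $141.89
Quarter 8: $141.89 +$3.26 interest = $145.15; pay $48.00 → $97.15
Quarter 9: $97.15 +$2.23 interest = $99.38; pay $48.00 → $51.38
Quarter 10: $51.38 +$1.18 interest = $52.56; pay $48.00 → $4.56
Quarter 11: $4.56 +$0.10 interest = $4.66; pay $4.66 → $0.00
Balance reaches $0.00 in quarter 11.

11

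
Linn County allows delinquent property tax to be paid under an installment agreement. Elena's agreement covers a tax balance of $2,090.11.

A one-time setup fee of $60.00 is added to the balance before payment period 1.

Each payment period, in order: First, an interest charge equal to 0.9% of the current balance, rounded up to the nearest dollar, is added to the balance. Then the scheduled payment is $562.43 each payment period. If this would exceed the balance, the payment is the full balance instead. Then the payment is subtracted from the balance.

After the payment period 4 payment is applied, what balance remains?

$0.00

Payment period 1: $2,150.11 +$20.00 interest = $2,170.11; pay $562.43 → $1,607.68
Payment period 2: $1,607.68 +$15.00 interest = $1,622.68; pay $562.43 → $1,060.25
Payment period 3: $1,060.25 +$10.00 interest = $1,070.25; pay $562.43 → $507.82
Payment period 4: $507.82 +$5.00 interest = $512.82; pay $512.82 → $0.00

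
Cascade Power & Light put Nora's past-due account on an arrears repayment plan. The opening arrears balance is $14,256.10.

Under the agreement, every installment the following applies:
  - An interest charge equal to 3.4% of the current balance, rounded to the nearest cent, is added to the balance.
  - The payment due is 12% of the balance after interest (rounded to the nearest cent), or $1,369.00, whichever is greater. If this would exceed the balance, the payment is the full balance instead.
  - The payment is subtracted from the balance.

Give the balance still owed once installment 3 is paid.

Installment 1: opening $14,256.10; interest $484.71 → $14,740.81; payment $1,768.90; balance $12,971.91
Installment 2: opening $12,971.91; interest $441.04 → $13,412.95; payment $1,609.55; balance $11,803.40
Installment 3: opening $11,803.40; interest $401.32 → $12,204.72; payment $1,464.57; balance $10,740.15

$10,740.15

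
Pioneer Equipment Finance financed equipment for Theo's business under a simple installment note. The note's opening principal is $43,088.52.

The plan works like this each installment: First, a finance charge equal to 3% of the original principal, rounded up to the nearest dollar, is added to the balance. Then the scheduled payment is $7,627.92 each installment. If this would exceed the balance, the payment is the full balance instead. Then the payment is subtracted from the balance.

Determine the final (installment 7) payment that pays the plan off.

Installment 1: $43,088.52 +$1,293.00 interest = $44,381.52; pay $7,627.92 → $36,753.60
Installment 2: $36,753.60 +$1,293.00 interest = $38,046.60; pay $7,627.92 → $30,418.68
Installment 3: $30,418.68 +$1,293.00 interest = $31,711.68; pay $7,627.92 → $24,083.76
Installment 4: $24,083.76 +$1,293.00 interest = $25,376.76; pay $7,627.92 → $17,748.84
Installment 5: $17,748.84 +$1,293.00 interest = $19,041.84; pay $7,627.92 → $11,413.92
Installment 6: $11,413.92 +$1,293.00 interest = $12,706.92; pay $7,627.92 → $5,079.00
Installment 7: $5,079.00 +$1,293.00 interest = $6,372.00; pay $6,372.00 → $0.00

$6,372.00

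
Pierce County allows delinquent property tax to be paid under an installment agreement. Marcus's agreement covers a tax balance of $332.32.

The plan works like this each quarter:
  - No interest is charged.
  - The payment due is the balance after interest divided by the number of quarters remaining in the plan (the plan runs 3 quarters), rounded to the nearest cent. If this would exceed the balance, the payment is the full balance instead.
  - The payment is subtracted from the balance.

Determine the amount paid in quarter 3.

$110.77

# | Opening | Payment | End bal
1 | $332.32 | $110.77 | $221.55
2 | $221.55 | $110.78 | $110.77
3 | $110.77 | $110.77 | $0.00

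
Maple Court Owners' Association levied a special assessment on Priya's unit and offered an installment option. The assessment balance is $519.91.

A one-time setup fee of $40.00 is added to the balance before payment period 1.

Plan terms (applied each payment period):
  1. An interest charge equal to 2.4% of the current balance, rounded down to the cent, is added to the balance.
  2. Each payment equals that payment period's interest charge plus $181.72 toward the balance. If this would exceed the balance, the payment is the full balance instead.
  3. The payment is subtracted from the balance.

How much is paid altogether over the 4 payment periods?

$587.47

Payment period 1: $559.91 +$13.43 interest = $573.34; pay $195.15 → $378.19
Payment period 2: $378.19 +$9.07 interest = $387.26; pay $190.79 → $196.47
Payment period 3: $196.47 +$4.71 interest = $201.18; pay $186.43 → $14.75
Payment period 4: $14.75 +$0.35 interest = $15.10; pay $15.10 → $0.00
Total paid: $587.47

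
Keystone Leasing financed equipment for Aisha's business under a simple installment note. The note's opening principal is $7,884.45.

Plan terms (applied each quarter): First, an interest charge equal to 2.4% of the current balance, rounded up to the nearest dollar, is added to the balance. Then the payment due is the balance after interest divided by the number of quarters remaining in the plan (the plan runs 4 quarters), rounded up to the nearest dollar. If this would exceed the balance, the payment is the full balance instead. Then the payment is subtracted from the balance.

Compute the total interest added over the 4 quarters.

# | Opening | Interest | Payment | End bal
1 | $7,884.45 | $190.00 | $2,019.00 | $6,055.45
2 | $6,055.45 | $146.00 | $2,068.00 | $4,133.45
3 | $4,133.45 | $100.00 | $2,117.00 | $2,116.45
4 | $2,116.45 | $51.00 | $2,167.45 | $0.00
Total interest: $190.00 + $146.00 + $100.00 + $51.00 = $487.00

$487.00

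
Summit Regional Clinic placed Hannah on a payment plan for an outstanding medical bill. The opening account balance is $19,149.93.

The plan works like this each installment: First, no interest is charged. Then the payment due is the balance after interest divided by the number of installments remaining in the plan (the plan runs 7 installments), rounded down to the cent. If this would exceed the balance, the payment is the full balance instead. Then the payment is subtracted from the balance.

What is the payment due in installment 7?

$2,735.71

# | Opening | Payment | End bal
1 | $19,149.93 | $2,735.70 | $16,414.23
2 | $16,414.23 | $2,735.70 | $13,678.53
3 | $13,678.53 | $2,735.70 | $10,942.83
4 | $10,942.83 | $2,735.70 | $8,207.13
5 | $8,207.13 | $2,735.71 | $5,471.42
6 | $5,471.42 | $2,735.71 | $2,735.71
7 | $2,735.71 | $2,735.71 | $0.00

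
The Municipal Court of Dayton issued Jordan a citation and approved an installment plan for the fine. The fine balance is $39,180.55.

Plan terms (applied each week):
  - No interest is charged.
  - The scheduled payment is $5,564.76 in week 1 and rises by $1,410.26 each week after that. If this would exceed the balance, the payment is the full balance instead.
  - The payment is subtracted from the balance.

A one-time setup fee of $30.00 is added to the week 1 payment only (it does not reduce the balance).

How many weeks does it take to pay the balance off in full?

5

Week 1: $39,180.55 − $5,564.76 (+ $30.00 fee) → $33,615.79
Week 2: $33,615.79 − $6,975.02 → $26,640.77
Week 3: $26,640.77 − $8,385.28 → $18,255.49
Week 4: $18,255.49 − $9,795.54 → $8,459.95
Week 5: $8,459.95 − $8,459.95 → $0.00
Balance reaches $0.00 in week 5.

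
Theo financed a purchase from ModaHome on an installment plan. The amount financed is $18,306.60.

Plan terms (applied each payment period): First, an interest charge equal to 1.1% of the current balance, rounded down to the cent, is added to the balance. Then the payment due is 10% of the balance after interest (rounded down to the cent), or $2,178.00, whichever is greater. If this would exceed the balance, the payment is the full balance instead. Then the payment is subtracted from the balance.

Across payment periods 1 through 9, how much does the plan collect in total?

# | Opening | Interest | Payment | End bal
1 | $18,306.60 | $201.37 | $2,178.00 | $16,329.97
2 | $16,329.97 | $179.62 | $2,178.00 | $14,331.59
3 | $14,331.59 | $157.64 | $2,178.00 | $12,311.23
4 | $12,311.23 | $135.42 | $2,178.00 | $10,268.65
5 | $10,268.65 | $112.95 | $2,178.00 | $8,203.60
6 | $8,203.60 | $90.23 | $2,178.00 | $6,115.83
7 | $6,115.83 | $67.27 | $2,178.00 | $4,005.10
8 | $4,005.10 | $44.05 | $2,178.00 | $1,871.15
9 | $1,871.15 | $20.58 | $1,891.73 | $0.00
Total paid: $19,315.73

$19,315.73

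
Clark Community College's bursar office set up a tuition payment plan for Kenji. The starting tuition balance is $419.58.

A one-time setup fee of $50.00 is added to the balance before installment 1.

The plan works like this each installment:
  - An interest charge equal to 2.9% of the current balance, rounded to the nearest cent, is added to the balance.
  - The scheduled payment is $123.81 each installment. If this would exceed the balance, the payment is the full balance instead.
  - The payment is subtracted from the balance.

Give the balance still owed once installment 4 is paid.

$9.26

# | Opening | Interest | Payment | End bal
1 | $469.58 | $13.62 | $123.81 | $359.39
2 | $359.39 | $10.42 | $123.81 | $246.00
3 | $246.00 | $7.13 | $123.81 | $129.32
4 | $129.32 | $3.75 | $123.81 | $9.26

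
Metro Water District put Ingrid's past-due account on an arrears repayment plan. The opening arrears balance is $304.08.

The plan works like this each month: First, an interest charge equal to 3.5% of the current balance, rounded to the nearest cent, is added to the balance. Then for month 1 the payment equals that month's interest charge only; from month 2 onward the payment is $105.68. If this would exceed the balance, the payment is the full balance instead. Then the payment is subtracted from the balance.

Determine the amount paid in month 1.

Month 1: opening $304.08; interest $10.64 → $314.72; payment $10.64; balance $304.08

$10.64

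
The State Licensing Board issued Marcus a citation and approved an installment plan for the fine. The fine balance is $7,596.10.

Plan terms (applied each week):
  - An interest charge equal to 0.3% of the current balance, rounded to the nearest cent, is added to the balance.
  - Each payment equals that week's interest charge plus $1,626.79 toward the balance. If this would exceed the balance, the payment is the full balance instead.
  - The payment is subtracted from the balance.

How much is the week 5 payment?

$1,092.21

Week 1: opening $7,596.10; interest $22.79 → $7,618.89; payment $1,649.58; balance $5,969.31
Week 2: opening $5,969.31; interest $17.91 → $5,987.22; payment $1,644.70; balance $4,342.52
Week 3: opening $4,342.52; interest $13.03 → $4,355.55; payment $1,639.82; balance $2,715.73
Week 4: opening $2,715.73; interest $8.15 → $2,723.88; payment $1,634.94; balance $1,088.94
Week 5: opening $1,088.94; interest $3.27 → $1,092.21; payment $1,092.21; balance $0.00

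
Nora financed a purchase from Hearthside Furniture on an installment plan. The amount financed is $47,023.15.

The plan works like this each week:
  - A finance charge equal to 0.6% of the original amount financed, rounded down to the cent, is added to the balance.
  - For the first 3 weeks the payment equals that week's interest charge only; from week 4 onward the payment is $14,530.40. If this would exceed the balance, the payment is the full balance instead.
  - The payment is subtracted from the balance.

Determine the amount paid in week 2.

$282.13

Week 1: $47,023.15 +$282.13 interest = $47,305.28; pay $282.13 → $47,023.15
Week 2: $47,023.15 +$282.13 interest = $47,305.28; pay $282.13 → $47,023.15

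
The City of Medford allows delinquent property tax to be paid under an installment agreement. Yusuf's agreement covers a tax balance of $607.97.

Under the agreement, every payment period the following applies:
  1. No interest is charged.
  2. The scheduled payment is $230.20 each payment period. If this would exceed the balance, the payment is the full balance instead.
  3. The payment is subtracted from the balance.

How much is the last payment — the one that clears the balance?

$147.57

Payment period 1: $607.97 − $230.20 → $377.77
Payment period 2: $377.77 − $230.20 → $147.57
Payment period 3: $147.57 − $147.57 → $0.00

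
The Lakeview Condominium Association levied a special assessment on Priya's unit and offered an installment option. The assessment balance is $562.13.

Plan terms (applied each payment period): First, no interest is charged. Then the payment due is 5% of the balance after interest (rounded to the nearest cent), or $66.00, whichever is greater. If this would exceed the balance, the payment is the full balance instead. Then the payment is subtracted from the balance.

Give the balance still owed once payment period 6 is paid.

$166.13

Payment period 1: opening $562.13; payment $66.00; balance $496.13
Payment period 2: opening $496.13; payment $66.00; balance $430.13
Payment period 3: opening $430.13; payment $66.00; balance $364.13
Payment period 4: opening $364.13; payment $66.00; balance $298.13
Payment period 5: opening $298.13; payment $66.00; balance $232.13
Payment period 6: opening $232.13; payment $66.00; balance $166.13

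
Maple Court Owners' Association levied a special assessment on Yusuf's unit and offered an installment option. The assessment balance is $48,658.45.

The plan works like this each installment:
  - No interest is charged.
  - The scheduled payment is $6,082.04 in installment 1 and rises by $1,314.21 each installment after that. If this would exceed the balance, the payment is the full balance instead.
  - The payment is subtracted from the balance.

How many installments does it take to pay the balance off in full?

6

Installment 1: opening $48,658.45; payment $6,082.04; balance $42,576.41
Installment 2: opening $42,576.41; payment $7,396.25; balance $35,180.16
Installment 3: opening $35,180.16; payment $8,710.46; balance $26,469.70
Installment 4: opening $26,469.70; payment $10,024.67; balance $16,445.03
Installment 5: opening $16,445.03; payment $11,338.88; balance $5,106.15
Installment 6: opening $5,106.15; payment $5,106.15; balance $0.00
Balance reaches $0.00 in installment 6.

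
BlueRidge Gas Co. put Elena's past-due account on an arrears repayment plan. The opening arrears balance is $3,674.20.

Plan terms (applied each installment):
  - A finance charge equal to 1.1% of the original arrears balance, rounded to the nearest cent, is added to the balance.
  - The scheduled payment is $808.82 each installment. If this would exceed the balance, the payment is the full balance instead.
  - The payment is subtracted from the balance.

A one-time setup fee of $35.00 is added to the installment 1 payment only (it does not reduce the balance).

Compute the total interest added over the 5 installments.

Installment 1: opening $3,674.20; interest $40.42 → $3,714.62; payment $808.82 (+ $35.00 fee); balance $2,905.80
Installment 2: opening $2,905.80; interest $40.42 → $2,946.22; payment $808.82; balance $2,137.40
Installment 3: opening $2,137.40; interest $40.42 → $2,177.82; payment $808.82; balance $1,369.00
Installment 4: opening $1,369.00; interest $40.42 → $1,409.42; payment $808.82; balance $600.60
Installment 5: opening $600.60; interest $40.42 → $641.02; payment $641.02; balance $0.00
Total interest: $40.42 + $40.42 + $40.42 + $40.42 + $40.42 = $202.10

$202.10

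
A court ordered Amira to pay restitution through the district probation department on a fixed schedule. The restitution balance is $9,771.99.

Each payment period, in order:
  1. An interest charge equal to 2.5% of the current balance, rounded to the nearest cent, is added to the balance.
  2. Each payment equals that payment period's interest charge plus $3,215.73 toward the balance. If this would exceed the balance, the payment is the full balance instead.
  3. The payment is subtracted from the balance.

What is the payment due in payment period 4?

$127.92

Payment period 1: opening $9,771.99; interest $244.30 → $10,016.29; payment $3,460.03; balance $6,556.26
Payment period 2: opening $6,556.26; interest $163.91 → $6,720.17; payment $3,379.64; balance $3,340.53
Payment period 3: opening $3,340.53; interest $83.51 → $3,424.04; payment $3,299.24; balance $124.80
Payment period 4: opening $124.80; interest $3.12 → $127.92; payment $127.92; balance $0.00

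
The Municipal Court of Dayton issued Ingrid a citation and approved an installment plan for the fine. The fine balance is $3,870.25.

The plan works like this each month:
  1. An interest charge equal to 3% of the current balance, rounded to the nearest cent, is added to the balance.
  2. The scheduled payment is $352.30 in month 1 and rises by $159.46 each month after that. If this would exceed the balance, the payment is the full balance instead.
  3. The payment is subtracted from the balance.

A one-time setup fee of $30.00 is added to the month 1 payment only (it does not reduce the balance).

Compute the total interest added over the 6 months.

$488.15

Month 1: $3,870.25 +$116.11 interest = $3,986.36; pay $352.30 (+ $30.00 fee) → $3,634.06
Month 2: $3,634.06 +$109.02 interest = $3,743.08; pay $511.76 → $3,231.32
Month 3: $3,231.32 +$96.94 interest = $3,328.26; pay $671.22 → $2,657.04
Month 4: $2,657.04 +$79.71 interest = $2,736.75; pay $830.68 → $1,906.07
Month 5: $1,906.07 +$57.18 interest = $1,963.25; pay $990.14 → $973.11
Month 6: $973.11 +$29.19 interest = $1,002.30; pay $1,002.30 → $0.00
Total interest: $116.11 + $109.02 + $96.94 + $79.71 + $57.18 + $29.19 = $488.15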